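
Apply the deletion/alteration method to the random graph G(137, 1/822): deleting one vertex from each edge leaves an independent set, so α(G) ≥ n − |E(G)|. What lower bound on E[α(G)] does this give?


E[|E(G)|] = C(137, 2)·p = 9316 · (1/822) = 34/3.
E[α(G)] ≥ n − E[|E(G)|] = 137 − 34/3 = 377/3.
Numerically: ≈ 125.66667.
(This is only a lower bound; the true E[α(G)] may be larger.)

E[α(G)] ≥ 377/3 ≈ 125.66667.


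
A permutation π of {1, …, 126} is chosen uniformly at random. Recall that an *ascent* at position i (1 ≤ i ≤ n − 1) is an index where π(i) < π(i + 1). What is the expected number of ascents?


Write X = Σ X_I over i = 1, …, 125, with X_I the indicator of one ascent.
There are 125 indicators.
For each fixed i, the pair (π(i), π(i+1)) is a uniformly random ordered pair of distinct values from {1, …, 126}; by symmetry P[π(i) < π(i+1)] = 1/2.
By linearity: E[X] = 125 · (1/2) = (126 − 1) · (1/2) = 125/2 ≈ 62.500.

E[X] = 125/2 = 62.500.


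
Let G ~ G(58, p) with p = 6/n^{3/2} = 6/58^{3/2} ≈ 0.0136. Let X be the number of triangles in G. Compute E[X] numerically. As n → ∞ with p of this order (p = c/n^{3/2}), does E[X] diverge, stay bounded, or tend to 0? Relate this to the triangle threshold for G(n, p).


Number of potential triangles: C(58, 3) = 30856.
Each occurs with probability p³ ≈ (0.0136)³ ≈ 2.50627e-06.
By linearity: E[X] = C(58, 3)·p³ ≈ 30856 · 2.50627e-06 ≈ 0.077.
Since α = 3/2 > 1, p = c/n^{3/2} = o(1/n) is below the triangle threshold p ~ 1/n. Asymptotically E[X] ~ (c³/6)·n^{3(1−α)} = (6³/6)·n^{-1.5} → 0, so by Markov's inequality G has no triangles w.h.p.

E[X] ≈ 0.077; in regime p = Θ(1/n^{3/2}) E[X] tends to 0 (below the triangle threshold p ~ 1/n).


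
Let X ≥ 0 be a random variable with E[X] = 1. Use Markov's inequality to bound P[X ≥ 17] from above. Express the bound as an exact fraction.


μ = E[X] = 1, a = 17.
Markov: P[X ≥ 17] ≤ μ/a = (1)/17 = 1/17.
Numerically: ≈ 0.05882.
(Since a = 17 > μ = 1.00000, the bound 1/17 is < 1 and informative.)

P[X ≥ 17] ≤ 1/17 ≈ 0.05882.


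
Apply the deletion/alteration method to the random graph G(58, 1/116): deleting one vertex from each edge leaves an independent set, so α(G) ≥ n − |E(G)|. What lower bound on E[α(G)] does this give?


E[|E(G)|] = C(58, 2)·p = 1653 · (1/116) = 57/4.
E[α(G)] ≥ n − E[|E(G)|] = 58 − 57/4 = 175/4.
Numerically: ≈ 43.750.
(This is only a lower bound; the true E[α(G)] may be larger.)

E[α(G)] ≥ 175/4 ≈ 43.750.


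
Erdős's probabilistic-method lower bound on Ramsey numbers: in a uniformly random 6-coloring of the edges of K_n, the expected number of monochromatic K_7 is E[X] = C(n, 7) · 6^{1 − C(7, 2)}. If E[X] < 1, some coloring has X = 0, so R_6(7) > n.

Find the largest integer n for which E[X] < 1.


We need C(n, 7) · 6^{1 − 21} < 1, i.e. C(n, 7) < 6^{21 − 1} = 3656158440062976.
Check values of n near the boundary:
  n = 564: C(564, 7) = 3469685994423792; 3469685994423792 < 3656158440062976? YES
  n = 565: C(565, 7) = 3513212521235560; 3513212521235560 < 3656158440062976? YES
  n = 566: C(566, 7) = 3557206237959440; 3557206237959440 < 3656158440062976? YES
  n = 567: C(567, 7) = 3601671315933933; 3601671315933933 < 3656158440062976? YES
  n = 568: C(568, 7) = 3646611956239704; 3646611956239704 < 3656158440062976? YES
  n = 569: C(569, 7) = 3692032389858348; 3692032389858348 < 3656158440062976? NO
  n = 570: C(570, 7) = 3737936877831720; 3737936877831720 < 3656158440062976? NO
The largest n with C(n, 7) < 3656158440062976 is n = 568 (where E[X] = 16882462760369/16926659444736 ≈ 0.997). Hence R_6(7) > 568, i.e. R_6(7) ≥ 569.

Largest n = 568; hence R_6(7) > 568.


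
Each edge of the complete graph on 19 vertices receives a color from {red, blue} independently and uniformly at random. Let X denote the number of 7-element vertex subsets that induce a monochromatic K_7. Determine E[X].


Let X = Σ_S X_S over the C(19, 7) = 50388 subsets S of size 7, where X_S = 1 if the K_7 on S is monochromatic.
For a fixed S, the K_7 on S has C(7, 2) = 21 edges. P[all 21 edges red] = (1/2)^21, and likewise for blue, so P[monochromatic] = 2·(1/2)^21 = 2^{1 − 21} = 1/1048576.
Summing: E[X] = C(19, 7) · 2^{1 − 21} = 50388 · 1/1048576 = 12597/262144.
Numerically: E[X] ≈ 0.0481.

E[X] = C(19,7)·2^(1−C(7,2)) = 12597/262144 ≈ 0.0481.


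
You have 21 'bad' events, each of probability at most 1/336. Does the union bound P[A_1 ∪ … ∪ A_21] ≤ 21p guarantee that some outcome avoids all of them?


Union bound: P[∪_{i=1}^{21} A_i] ≤ Σ_i P[A_i] ≤ 21·p = 21·(1/336) = 1/16.
Numerically: 1/16 ≈ 0.0625000.
Is 1/16 < 1? YES.
Since P[∪ A_i] ≤ 1/16 < 1, the complement has P[∩ A_i^c] ≥ 1 − 1/16 = 15/16 > 0, so some outcome avoids every A_i.

21·p = 1/16 ≈ 0.0625000; existence CERTIFIED by the union bound.


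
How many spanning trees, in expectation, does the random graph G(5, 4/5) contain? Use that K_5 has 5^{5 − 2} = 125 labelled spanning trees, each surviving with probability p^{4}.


K_5 has 5^{5 − 2} = 125 labelled spanning trees.
For each such spanning tree H, let X_H = 1 if all 4 edges of H are present in G. Then P[X_H = 1] = p^{4} = (4/5)^{4} = 256/625.
Summing the indicators: E[X] = Σ_H E[X_H] = 125 · p^{4} = 125 · 256/625 = 256/5.
Numerically: E[X] ≈ 51.2.

E[X] = 125 · (4/5)^{4} = 256/5 ≈ 51.2.


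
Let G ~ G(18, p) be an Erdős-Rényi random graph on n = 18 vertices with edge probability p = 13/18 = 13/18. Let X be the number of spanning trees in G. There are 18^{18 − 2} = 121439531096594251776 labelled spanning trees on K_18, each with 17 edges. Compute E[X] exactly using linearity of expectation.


K_18 has 18^{18 − 2} = 121439531096594251776 labelled spanning trees.
For each such spanning tree H, let X_H = 1 if all 17 edges of H are present in G. Then P[X_H = 1] = p^{17} = (13/18)^{17} = 8650415919381337933/2185911559738696531968.
Summing the indicators: E[X] = Σ_H E[X_H] = 121439531096594251776 · p^{17} = 121439531096594251776 · 8650415919381337933/2185911559738696531968 = 8650415919381337933/18.
Numerically: E[X] ≈ 4.81e+17.

E[X] = 121439531096594251776 · (13/18)^{17} = 8650415919381337933/18 ≈ 4.81e+17.


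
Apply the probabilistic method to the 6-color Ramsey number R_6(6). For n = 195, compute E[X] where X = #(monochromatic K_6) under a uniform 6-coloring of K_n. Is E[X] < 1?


E[X] = C(195, 6) · 6^{1 − 15} = 70656049360 · 6^{−14} = 70656049360/78364164096.
As a reduced fraction: E[X] = 4416003085/4897760256 ≈ 0.90164.
Is E[X] < 1? YES.
Since E[X] < 1, there exists a 6-coloring of K_{195} with no monochromatic K_6; hence R_6(6) > 195.

E[X] = 4416003085/4897760256 ≈ 0.90164; E[X] < 1, so R_6(6) > 195.


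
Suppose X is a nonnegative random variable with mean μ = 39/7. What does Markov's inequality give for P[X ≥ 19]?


μ = E[X] = 39/7, a = 19.
Markov: P[X ≥ 19] ≤ μ/a = (39/7)/19 = 39/133.
Numerically: ≈ 0.29323.
(Since a = 19 > μ = 5.57143, the bound 39/133 is < 1 and informative.)

P[X ≥ 19] ≤ 39/133 ≈ 0.29323.


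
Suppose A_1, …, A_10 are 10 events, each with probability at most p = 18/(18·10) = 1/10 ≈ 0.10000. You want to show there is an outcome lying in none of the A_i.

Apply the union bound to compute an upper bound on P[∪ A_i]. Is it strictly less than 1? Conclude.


Union bound: P[∪_{i=1}^{10} A_i] ≤ Σ_i P[A_i] ≤ 10·p = 10·(1/10) = 1.
Numerically: 1 ≈ 1.00000.
Is 1 < 1? NO.
Since the bound 1 is ≥ 1, the union bound is uninformative here; it does NOT by itself certify existence.

10·p = 1 ≈ 1.00000; existence NOT certified by the union bound.


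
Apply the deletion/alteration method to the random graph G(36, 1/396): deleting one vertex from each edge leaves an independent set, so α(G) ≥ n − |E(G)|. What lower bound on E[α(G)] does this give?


E[|E(G)|] = C(36, 2)·p = 630 · (1/396) = 35/22.
E[α(G)] ≥ n − E[|E(G)|] = 36 − 35/22 = 757/22.
Numerically: ≈ 34.40909.
(This is only a lower bound; the true E[α(G)] may be larger.)

E[α(G)] ≥ 757/22 ≈ 34.40909.


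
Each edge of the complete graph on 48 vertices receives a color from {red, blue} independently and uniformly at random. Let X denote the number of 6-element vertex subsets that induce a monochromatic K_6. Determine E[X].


Let X = Σ_S X_S over the C(48, 6) = 12271512 subsets S of size 6, where X_S = 1 if the K_6 on S is monochromatic.
For a fixed S, the K_6 on S has C(6, 2) = 15 edges. P[all 15 edges red] = (1/2)^15, and likewise for blue, so P[monochromatic] = 2·(1/2)^15 = 2^{1 − 15} = 1/16384.
By linearity of expectation: E[X] = C(48, 6) · 2^{1 − 15} = 12271512 · 1/16384 = 1533939/2048.
Numerically: E[X] ≈ 748.993652.

E[X] = C(48,6)·2^(1−C(6,2)) = 1533939/2048 ≈ 748.993652.


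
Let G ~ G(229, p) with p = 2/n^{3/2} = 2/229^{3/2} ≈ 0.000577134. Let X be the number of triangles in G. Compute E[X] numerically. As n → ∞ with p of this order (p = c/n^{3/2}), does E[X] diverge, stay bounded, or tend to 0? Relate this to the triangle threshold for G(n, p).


Number of potential triangles: C(229, 3) = 1975354.
Each occurs with probability p³ ≈ (0.000577134)³ ≈ 1.92234050e-10.
By linearity: E[X] = C(229, 3)·p³ ≈ 1975354 · 1.92234050e-10 ≈ 0.000380.
Since α = 3/2 > 1, p = c/n^{3/2} = o(1/n) is below the triangle threshold p ~ 1/n. Asymptotically E[X] ~ (c³/6)·n^{3(1−α)} = (2³/6)·n^{-1.5} → 0, so by Markov's inequality G has no triangles w.h.p.

E[X] ≈ 0.000380; in regime p = Θ(1/n^{3/2}) E[X] tends to 0 (below the triangle threshold p ~ 1/n).


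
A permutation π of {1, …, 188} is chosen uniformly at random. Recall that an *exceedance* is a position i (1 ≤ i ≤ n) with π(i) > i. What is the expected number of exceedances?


Write X = Σ_{i=1}^{188} X_i, where X_i = 1_{π(i) > i}.
For each fixed i, π(i) is uniform over {1, …, 188} (marginal of a uniform permutation), so P[π(i) > i] = (n − i)/n. Summing: Σ_{i=1}^{188} (n − i)/n = (0 + 1 + … + 187)/188 = 188(188 − 1)/(2·188) = (188 − 1)/2.
Hence E[X] = Σ_{i=1}^{188} (188 − i)/188 = 187/2 ≈ 93.5000.

E[X] = 187/2 = 93.5000.


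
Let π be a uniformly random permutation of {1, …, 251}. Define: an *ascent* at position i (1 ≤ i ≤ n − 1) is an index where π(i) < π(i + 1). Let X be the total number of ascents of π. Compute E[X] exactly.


Write X = Σ X_I over i = 1, …, 250, with X_I the indicator of one ascent.
There are 250 indicators.
For each fixed i, the pair (π(i), π(i+1)) is a uniformly random ordered pair of distinct values from {1, …, 251}; by symmetry P[π(i) < π(i+1)] = 1/2.
By linearity: E[X] = 250 · (1/2) = (251 − 1) · (1/2) = 125 ≈ 125.0000.

E[X] = 125 = 125.0000.


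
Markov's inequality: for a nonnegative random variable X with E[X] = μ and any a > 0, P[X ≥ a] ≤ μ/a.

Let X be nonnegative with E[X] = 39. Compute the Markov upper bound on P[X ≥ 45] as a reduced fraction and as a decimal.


μ = E[X] = 39, a = 45.
Markov: P[X ≥ 45] ≤ μ/a = (39)/45 = 13/15.
Numerically: ≈ 0.866667.
(Since a = 45 > μ = 39.000000, the bound 13/15 is < 1 and informative.)

P[X ≥ 45] ≤ 13/15 ≈ 0.866667.


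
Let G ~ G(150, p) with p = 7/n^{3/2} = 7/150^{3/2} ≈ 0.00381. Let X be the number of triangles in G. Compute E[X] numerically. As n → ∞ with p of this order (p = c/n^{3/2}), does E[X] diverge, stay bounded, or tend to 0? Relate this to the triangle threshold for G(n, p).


Number of potential triangles: C(150, 3) = 551300.
Each occurs with probability p³ ≈ (0.00381)³ ≈ 5.53202e-08.
By linearity: E[X] = C(150, 3)·p³ ≈ 551300 · 5.53202e-08 ≈ 0.030.
Since α = 3/2 > 1, p = c/n^{3/2} = o(1/n) is below the triangle threshold p ~ 1/n. Asymptotically E[X] ~ (c³/6)·n^{3(1−α)} = (7³/6)·n^{-1.5} → 0, so by Markov's inequality G has no triangles w.h.p.

E[X] ≈ 0.030; in regime p = Θ(1/n^{3/2}) E[X] tends to 0 (below the triangle threshold p ~ 1/n).


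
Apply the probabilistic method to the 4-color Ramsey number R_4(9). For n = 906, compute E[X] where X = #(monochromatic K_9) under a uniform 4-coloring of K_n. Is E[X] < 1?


E[X] = C(906, 9) · 4^{1 − 36} = 1089130176400609441450 · 4^{−35} = 1089130176400609441450/1180591620717411303424.
As a reduced fraction: E[X] = 544565088200304720725/590295810358705651712 ≈ 0.922529.
Is E[X] < 1? YES.
Since E[X] < 1, there exists a 4-coloring of K_{906} with no monochromatic K_9; hence R_4(9) > 906.

E[X] = 544565088200304720725/590295810358705651712 ≈ 0.922529; E[X] < 1, so R_4(9) > 906.


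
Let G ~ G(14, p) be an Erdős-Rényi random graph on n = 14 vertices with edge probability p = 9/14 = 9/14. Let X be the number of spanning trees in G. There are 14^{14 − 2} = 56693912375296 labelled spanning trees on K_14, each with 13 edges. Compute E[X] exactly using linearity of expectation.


K_14 has 14^{14 − 2} = 56693912375296 labelled spanning trees.
For each such spanning tree H, let X_H = 1 if all 13 edges of H are present in G. Then P[X_H = 1] = p^{13} = (9/14)^{13} = 2541865828329/793714773254144.
By linearity: E[X] = Σ_H E[X_H] = 56693912375296 · p^{13} = 56693912375296 · 2541865828329/793714773254144 = 2541865828329/14.
Numerically: E[X] ≈ 1.816e+11.

E[X] = 56693912375296 · (9/14)^{13} = 2541865828329/14 ≈ 1.816e+11.


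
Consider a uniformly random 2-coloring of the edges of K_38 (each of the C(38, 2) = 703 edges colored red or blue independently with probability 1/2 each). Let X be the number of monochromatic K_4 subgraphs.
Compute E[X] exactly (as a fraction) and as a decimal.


Let X = Σ_S X_S over the C(38, 4) = 73815 subsets S of size 4, where X_S = 1 if the K_4 on S is monochromatic.
For a fixed S, the K_4 on S has C(4, 2) = 6 edges. P[all 6 edges red] = (1/2)^6, and likewise for blue, so P[monochromatic] = 2·(1/2)^6 = 2^{1 − 6} = 1/32.
By linearity: E[X] = C(38, 4) · 2^{1 − 6} = 73815 · 1/32 = 73815/32.
Numerically: E[X] ≈ 2306.719.

E[X] = C(38,4)·2^(1−C(4,2)) = 73815/32 ≈ 2306.719.


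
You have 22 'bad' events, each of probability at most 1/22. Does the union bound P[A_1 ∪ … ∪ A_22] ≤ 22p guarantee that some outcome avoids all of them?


Union bound: P[∪_{i=1}^{22} A_i] ≤ Σ_i P[A_i] ≤ 22·p = 22·(1/22) = 1.
Numerically: 1 ≈ 1.0000.
Is 1 < 1? NO.
Since the bound 1 is ≥ 1, the union bound is uninformative here; it does NOT by itself certify existence.

22·p = 1 ≈ 1.0000; existence NOT certified by the union bound.


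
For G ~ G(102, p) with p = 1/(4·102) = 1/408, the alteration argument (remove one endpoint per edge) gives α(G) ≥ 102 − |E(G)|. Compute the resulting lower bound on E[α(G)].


E[|E(G)|] = C(102, 2)·p = 5151 · (1/408) = 101/8.
E[α(G)] ≥ n − E[|E(G)|] = 102 − 101/8 = 715/8.
Numerically: ≈ 89.375000.
(This is only a lower bound; the true E[α(G)] may be larger.)

E[α(G)] ≥ 715/8 ≈ 89.375000.


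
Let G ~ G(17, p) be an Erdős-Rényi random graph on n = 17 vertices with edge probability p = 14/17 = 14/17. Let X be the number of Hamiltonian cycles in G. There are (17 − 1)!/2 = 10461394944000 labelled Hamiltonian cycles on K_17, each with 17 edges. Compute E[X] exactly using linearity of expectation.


K_17 has (17 − 1)!/2 = 10461394944000 labelled Hamiltonian cycles.
For each such Hamiltonian cycle H, let X_H = 1 if all 17 edges of H are present in G. Then P[X_H = 1] = p^{17} = (14/17)^{17} = 30491346729331195904/827240261886336764177.
Summing the indicators: E[X] = Σ_H E[X_H] = 10461394944000 · p^{17} = 10461394944000 · 30491346729331195904/827240261886336764177 = 318982020509976309331579109376000/827240261886336764177.
Numerically: E[X] ≈ 3.86e+11.

E[X] = 10461394944000 · (14/17)^{17} = 318982020509976309331579109376000/827240261886336764177 ≈ 3.86e+11.


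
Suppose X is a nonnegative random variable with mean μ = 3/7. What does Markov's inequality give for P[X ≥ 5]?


μ = E[X] = 3/7, a = 5.
Markov: P[X ≥ 5] ≤ μ/a = (3/7)/5 = 3/35.
Numerically: ≈ 0.0857.
(Since a = 5 > μ = 0.4286, the bound 3/35 is < 1 and informative.)

P[X ≥ 5] ≤ 3/35 ≈ 0.0857.


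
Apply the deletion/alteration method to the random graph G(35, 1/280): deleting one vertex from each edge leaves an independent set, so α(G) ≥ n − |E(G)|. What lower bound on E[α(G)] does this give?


E[|E(G)|] = C(35, 2)·p = 595 · (1/280) = 17/8.
E[α(G)] ≥ n − E[|E(G)|] = 35 − 17/8 = 263/8.
Numerically: ≈ 32.8750.
(This is only a lower bound; the true E[α(G)] may be larger.)

E[α(G)] ≥ 263/8 ≈ 32.8750.


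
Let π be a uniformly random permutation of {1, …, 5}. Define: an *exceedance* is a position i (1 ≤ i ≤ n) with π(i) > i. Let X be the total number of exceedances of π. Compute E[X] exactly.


Write X = Σ_{i=1}^{5} X_i, where X_i = 1_{π(i) > i}.
For each fixed i, π(i) is uniform over {1, …, 5} (marginal of a uniform permutation), so P[π(i) > i] = (n − i)/n. Summing: Σ_{i=1}^{5} (n − i)/n = (0 + 1 + … + 4)/5 = 5(5 − 1)/(2·5) = (5 − 1)/2.
Hence E[X] = Σ_{i=1}^{5} (5 − i)/5 = 2 ≈ 2.00000.

E[X] = 2 = 2.00000.


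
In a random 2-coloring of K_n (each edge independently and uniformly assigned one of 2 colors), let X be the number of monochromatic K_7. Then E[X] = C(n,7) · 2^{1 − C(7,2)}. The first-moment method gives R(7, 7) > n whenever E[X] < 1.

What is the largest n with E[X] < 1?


We need C(n, 7) · 2^{1 − 21} < 1, i.e. C(n, 7) < 2^{21 − 1} = 1048576.
Check values of n near the boundary:
  n = 24: C(24, 7) = 346104; 346104 < 1048576? YES
  n = 25: C(25, 7) = 480700; 480700 < 1048576? YES
  n = 26: C(26, 7) = 657800; 657800 < 1048576? YES
  n = 27: C(27, 7) = 888030; 888030 < 1048576? YES
  n = 28: C(28, 7) = 1184040; 1184040 < 1048576? NO
The largest n with C(n, 7) < 1048576 is n = 27 (where E[X] = 444015/524288 ≈ 0.847). Hence R(7, 7) > 27, i.e. R(7, 7) ≥ 28.

Largest n = 27; hence R(7, 7) > 27.


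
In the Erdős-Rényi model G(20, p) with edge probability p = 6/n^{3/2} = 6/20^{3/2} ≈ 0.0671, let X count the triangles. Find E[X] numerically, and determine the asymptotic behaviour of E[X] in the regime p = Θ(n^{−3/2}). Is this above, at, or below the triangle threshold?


Number of potential triangles: C(20, 3) = 1140.
Each occurs with probability p³ ≈ (0.0671)³ ≈ 3.01869e-04.
By linearity: E[X] = C(20, 3)·p³ ≈ 1140 · 3.01869e-04 ≈ 0.344.
Since α = 3/2 > 1, p = c/n^{3/2} = o(1/n) is below the triangle threshold p ~ 1/n. Asymptotically E[X] ~ (c³/6)·n^{3(1−α)} = (6³/6)·n^{-1.5} → 0, so by Markov's inequality G has no triangles w.h.p.

E[X] ≈ 0.344; in regime p = Θ(1/n^{3/2}) E[X] tends to 0 (below the triangle threshold p ~ 1/n).


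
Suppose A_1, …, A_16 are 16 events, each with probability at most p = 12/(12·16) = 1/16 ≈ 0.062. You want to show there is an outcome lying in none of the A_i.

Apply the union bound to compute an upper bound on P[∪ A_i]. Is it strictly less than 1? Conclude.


Union bound: P[∪_{i=1}^{16} A_i] ≤ Σ_i P[A_i] ≤ 16·p = 16·(1/16) = 1.
Numerically: 1 ≈ 1.000.
Is 1 < 1? NO.
Since the bound 1 is ≥ 1, the union bound is uninformative here; it does NOT by itself certify existence.

16·p = 1 ≈ 1.000; existence NOT certified by the union bound.


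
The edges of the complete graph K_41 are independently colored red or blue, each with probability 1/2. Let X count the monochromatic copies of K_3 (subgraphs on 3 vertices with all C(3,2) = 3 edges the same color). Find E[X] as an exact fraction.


Let X = Σ_S X_S over the C(41, 3) = 10660 subsets S of size 3, where X_S = 1 if the K_3 on S is monochromatic.
For a fixed S, the K_3 on S has C(3, 2) = 3 edges. P[all 3 edges red] = (1/2)^3, and likewise for blue, so P[monochromatic] = 2·(1/2)^3 = 2^{1 − 3} = 1/4.
Summing: E[X] = C(41, 3) · 2^{1 − 3} = 10660 · 1/4 = 2665.
Numerically: E[X] ≈ 2665.000.

E[X] = C(41,3)·2^(1−C(3,2)) = 2665 ≈ 2665.000.


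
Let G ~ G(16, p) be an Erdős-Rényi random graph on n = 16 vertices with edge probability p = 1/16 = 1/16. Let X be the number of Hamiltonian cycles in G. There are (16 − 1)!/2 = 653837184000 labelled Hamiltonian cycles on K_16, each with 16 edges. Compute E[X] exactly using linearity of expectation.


K_16 has (16 − 1)!/2 = 653837184000 labelled Hamiltonian cycles.
For each such Hamiltonian cycle H, let X_H = 1 if all 16 edges of H are present in G. Then P[X_H = 1] = p^{16} = (1/16)^{16} = 1/18446744073709551616.
Summing the indicators: E[X] = Σ_H E[X_H] = 653837184000 · p^{16} = 653837184000 · 1/18446744073709551616 = 638512875/18014398509481984.
Numerically: E[X] ≈ 3.544e-08.

E[X] = 653837184000 · (1/16)^{16} = 638512875/18014398509481984 ≈ 3.544e-08.


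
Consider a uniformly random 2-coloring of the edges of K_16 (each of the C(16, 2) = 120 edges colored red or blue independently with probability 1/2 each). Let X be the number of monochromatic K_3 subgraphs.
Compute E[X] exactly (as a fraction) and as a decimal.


Let X = Σ_S X_S over the C(16, 3) = 560 subsets S of size 3, where X_S = 1 if the K_3 on S is monochromatic.
For a fixed S, the K_3 on S has C(3, 2) = 3 edges. P[all 3 edges red] = (1/2)^3, and likewise for blue, so P[monochromatic] = 2·(1/2)^3 = 2^{1 − 3} = 1/4.
By linearity: E[X] = C(16, 3) · 2^{1 − 3} = 560 · 1/4 = 140.
Numerically: E[X] ≈ 140.0000.

E[X] = C(16,3)·2^(1−C(3,2)) = 140 ≈ 140.0000.


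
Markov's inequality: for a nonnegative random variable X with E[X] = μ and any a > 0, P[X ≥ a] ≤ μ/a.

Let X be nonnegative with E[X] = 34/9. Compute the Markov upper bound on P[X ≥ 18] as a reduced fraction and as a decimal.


μ = E[X] = 34/9, a = 18.
Markov: P[X ≥ 18] ≤ μ/a = (34/9)/18 = 17/81.
Numerically: ≈ 0.20988.
(Since a = 18 > μ = 3.77778, the bound 17/81 is < 1 and informative.)

P[X ≥ 18] ≤ 17/81 ≈ 0.20988.


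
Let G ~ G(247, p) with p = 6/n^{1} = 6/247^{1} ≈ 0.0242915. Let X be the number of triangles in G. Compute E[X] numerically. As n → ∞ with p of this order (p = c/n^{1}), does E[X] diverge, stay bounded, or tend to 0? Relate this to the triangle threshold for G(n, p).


Number of potential triangles: C(247, 3) = 2481115.
Each occurs with probability p³ ≈ (0.0242915)³ ≈ 1.43338512e-05.
By linearity: E[X] = C(247, 3)·p³ ≈ 2481115 · 1.43338512e-05 ≈ 35.563933.
Here α = 1, so p = 6/n is exactly at the triangle threshold p ~ 1/n. Asymptotically E[X] → c³/6 = 6³/6 = 36 ≈ 36.000000, a bounded constant. In this regime the triangle count is asymptotically Poisson(c³/6).

E[X] ≈ 35.563933; in regime p = Θ(1/n^{1}) E[X] stays bounded (at the triangle threshold p ~ 1/n).


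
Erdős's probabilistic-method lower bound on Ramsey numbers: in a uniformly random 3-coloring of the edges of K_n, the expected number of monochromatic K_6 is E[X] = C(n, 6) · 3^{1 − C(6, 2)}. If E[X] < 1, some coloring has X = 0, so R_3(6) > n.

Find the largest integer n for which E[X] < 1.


We need C(n, 6) · 3^{1 − 15} < 1, i.e. C(n, 6) < 3^{15 − 1} = 4782969.
Check values of n near the boundary:
  n = 37: C(37, 6) = 2324784; 2324784 < 4782969? YES
  n = 38: C(38, 6) = 2760681; 2760681 < 4782969? YES
  n = 39: C(39, 6) = 3262623; 3262623 < 4782969? YES
  n = 40: C(40, 6) = 3838380; 3838380 < 4782969? YES
  n = 41: C(41, 6) = 4496388; 4496388 < 4782969? YES
  n = 42: C(42, 6) = 5245786; 5245786 < 4782969? NO
  n = 43: C(43, 6) = 6096454; 6096454 < 4782969? NO
The largest n with C(n, 6) < 4782969 is n = 41 (where E[X] = 1498796/1594323 ≈ 0.94008). Hence R_3(6) > 41, i.e. R_3(6) ≥ 42.

Largest n = 41; hence R_3(6) > 41.


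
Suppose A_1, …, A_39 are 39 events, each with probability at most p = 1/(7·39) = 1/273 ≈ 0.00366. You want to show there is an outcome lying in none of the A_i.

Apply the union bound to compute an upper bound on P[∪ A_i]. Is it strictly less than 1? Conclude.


Union bound: P[∪_{i=1}^{39} A_i] ≤ Σ_i P[A_i] ≤ 39·p = 39·(1/273) = 1/7.
Numerically: 1/7 ≈ 0.14286.
Is 1/7 < 1? YES.
Since P[∪ A_i] ≤ 1/7 < 1, the complement has P[∩ A_i^c] ≥ 1 − 1/7 = 6/7 > 0, so some outcome avoids every A_i.

39·p = 1/7 ≈ 0.14286; existence CERTIFIED by the union bound.


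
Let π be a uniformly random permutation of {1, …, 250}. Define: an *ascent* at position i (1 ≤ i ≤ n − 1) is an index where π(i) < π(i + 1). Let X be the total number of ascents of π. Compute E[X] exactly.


Write X = Σ X_I over i = 1, …, 249, with X_I the indicator of one ascent.
There are 249 indicators.
For each fixed i, the pair (π(i), π(i+1)) is a uniformly random ordered pair of distinct values from {1, …, 250}; by symmetry P[π(i) < π(i+1)] = 1/2.
By linearity: E[X] = 249 · (1/2) = (250 − 1) · (1/2) = 249/2 ≈ 124.50000.

E[X] = 249/2 = 124.50000.


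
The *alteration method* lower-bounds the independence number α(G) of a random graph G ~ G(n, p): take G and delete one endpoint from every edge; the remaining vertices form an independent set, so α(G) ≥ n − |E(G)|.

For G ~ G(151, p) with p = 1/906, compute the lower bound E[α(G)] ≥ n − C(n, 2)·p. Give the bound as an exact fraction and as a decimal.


E[|E(G)|] = C(151, 2)·p = 11325 · (1/906) = 25/2.
E[α(G)] ≥ n − E[|E(G)|] = 151 − 25/2 = 277/2.
Numerically: ≈ 138.500.
(This is only a lower bound; the true E[α(G)] may be larger.)

E[α(G)] ≥ 277/2 ≈ 138.500.


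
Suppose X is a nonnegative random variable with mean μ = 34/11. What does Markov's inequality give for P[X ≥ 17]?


μ = E[X] = 34/11, a = 17.
Markov: P[X ≥ 17] ≤ μ/a = (34/11)/17 = 2/11.
Numerically: ≈ 0.18182.
(Since a = 17 > μ = 3.09091, the bound 2/11 is < 1 and informative.)

P[X ≥ 17] ≤ 2/11 ≈ 0.18182.


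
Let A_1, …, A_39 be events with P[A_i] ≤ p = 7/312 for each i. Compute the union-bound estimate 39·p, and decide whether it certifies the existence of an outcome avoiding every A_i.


Union bound: P[∪_{i=1}^{39} A_i] ≤ Σ_i P[A_i] ≤ 39·p = 39·(7/312) = 7/8.
Numerically: 7/8 ≈ 0.875.
Is 7/8 < 1? YES.
Since P[∪ A_i] ≤ 7/8 < 1, the complement has P[∩ A_i^c] ≥ 1 − 7/8 = 1/8 > 0, so some outcome avoids every A_i.

39·p = 7/8 ≈ 0.875; existence CERTIFIED by the union bound.


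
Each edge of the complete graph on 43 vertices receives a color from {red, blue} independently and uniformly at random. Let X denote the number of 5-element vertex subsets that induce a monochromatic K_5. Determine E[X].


Let X = Σ_S X_S over the C(43, 5) = 962598 subsets S of size 5, where X_S = 1 if the K_5 on S is monochromatic.
For a fixed S, the K_5 on S has C(5, 2) = 10 edges. P[all 10 edges red] = (1/2)^10, and likewise for blue, so P[monochromatic] = 2·(1/2)^10 = 2^{1 − 10} = 1/512.
By linearity of expectation: E[X] = C(43, 5) · 2^{1 − 10} = 962598 · 1/512 = 481299/256.
Numerically: E[X] ≈ 1880.0742.

E[X] = C(43,5)·2^(1−C(5,2)) = 481299/256 ≈ 1880.0742.


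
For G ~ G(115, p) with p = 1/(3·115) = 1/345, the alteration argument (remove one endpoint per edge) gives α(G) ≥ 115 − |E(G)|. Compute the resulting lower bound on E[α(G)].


E[|E(G)|] = C(115, 2)·p = 6555 · (1/345) = 19.
E[α(G)] ≥ n − E[|E(G)|] = 115 − 19 = 96.
Numerically: ≈ 96.0000.
(This is only a lower bound; the true E[α(G)] may be larger.)

E[α(G)] ≥ 96 ≈ 96.0000.


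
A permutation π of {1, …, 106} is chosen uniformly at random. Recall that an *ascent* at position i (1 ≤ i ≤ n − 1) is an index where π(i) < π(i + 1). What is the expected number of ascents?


Write X = Σ X_I over i = 1, …, 105, with X_I the indicator of one ascent.
There are 105 indicators.
For each fixed i, the pair (π(i), π(i+1)) is a uniformly random ordered pair of distinct values from {1, …, 106}; by symmetry P[π(i) < π(i+1)] = 1/2.
By linearity: E[X] = 105 · (1/2) = (106 − 1) · (1/2) = 105/2 ≈ 52.5000.

E[X] = 105/2 = 52.5000.


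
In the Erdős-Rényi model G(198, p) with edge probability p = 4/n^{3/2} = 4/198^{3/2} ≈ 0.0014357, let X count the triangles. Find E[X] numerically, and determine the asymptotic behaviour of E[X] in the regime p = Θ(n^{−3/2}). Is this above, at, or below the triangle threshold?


Number of potential triangles: C(198, 3) = 1274196.
Each occurs with probability p³ ≈ (0.0014357)³ ≈ 2.95928381e-09.
By linearity: E[X] = C(198, 3)·p³ ≈ 1274196 · 2.95928381e-09 ≈ 0.003771.
Since α = 3/2 > 1, p = c/n^{3/2} = o(1/n) is below the triangle threshold p ~ 1/n. Asymptotically E[X] ~ (c³/6)·n^{3(1−α)} = (4³/6)·n^{-1.5} → 0, so by Markov's inequality G has no triangles w.h.p.

E[X] ≈ 0.003771; in regime p = Θ(1/n^{3/2}) E[X] tends to 0 (below the triangle threshold p ~ 1/n).


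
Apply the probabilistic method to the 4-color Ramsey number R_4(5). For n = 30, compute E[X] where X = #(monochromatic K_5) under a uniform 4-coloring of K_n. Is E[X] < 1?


E[X] = C(30, 5) · 4^{1 − 10} = 142506 · 4^{−9} = 142506/262144.
As a reduced fraction: E[X] = 71253/131072 ≈ 0.5436172.
Is E[X] < 1? YES.
Since E[X] < 1, there exists a 4-coloring of K_{30} with no monochromatic K_5; hence R_4(5) > 30.

E[X] = 71253/131072 ≈ 0.5436172; E[X] < 1, so R_4(5) > 30.


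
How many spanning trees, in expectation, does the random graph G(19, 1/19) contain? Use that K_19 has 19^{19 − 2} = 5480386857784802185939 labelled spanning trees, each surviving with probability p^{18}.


K_19 has 19^{19 − 2} = 5480386857784802185939 labelled spanning trees.
For each such spanning tree H, let X_H = 1 if all 18 edges of H are present in G. Then P[X_H = 1] = p^{18} = (1/19)^{18} = 1/104127350297911241532841.
Summing the indicators: E[X] = Σ_H E[X_H] = 5480386857784802185939 · p^{18} = 5480386857784802185939 · 1/104127350297911241532841 = 1/19.
Numerically: E[X] ≈ 0.0526316.

E[X] = 5480386857784802185939 · (1/19)^{18} = 1/19 ≈ 0.0526316.


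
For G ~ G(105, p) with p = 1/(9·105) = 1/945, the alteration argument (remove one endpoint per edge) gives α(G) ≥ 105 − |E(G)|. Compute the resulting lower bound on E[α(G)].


E[|E(G)|] = C(105, 2)·p = 5460 · (1/945) = 52/9.
E[α(G)] ≥ n − E[|E(G)|] = 105 − 52/9 = 893/9.
Numerically: ≈ 99.2222.
(This is only a lower bound; the true E[α(G)] may be larger.)

E[α(G)] ≥ 893/9 ≈ 99.2222.


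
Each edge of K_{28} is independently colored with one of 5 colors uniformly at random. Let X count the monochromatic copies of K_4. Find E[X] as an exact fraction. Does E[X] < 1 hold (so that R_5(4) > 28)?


E[X] = C(28, 4) · 5^{1 − 6} = 20475 · 5^{−5} = 20475/3125.
As a reduced fraction: E[X] = 819/125 ≈ 6.55200.
Is E[X] < 1? NO.
Since E[X] ≥ 1, the first-moment bound is inconclusive at n = 28; it does NOT by itself certify R_5(4) > 28.

E[X] = 819/125 ≈ 6.55200; E[X] ≥ 1; first-moment method inconclusive here.


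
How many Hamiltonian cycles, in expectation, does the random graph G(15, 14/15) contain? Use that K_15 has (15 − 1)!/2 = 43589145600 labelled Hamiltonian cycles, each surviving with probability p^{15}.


K_15 has (15 − 1)!/2 = 43589145600 labelled Hamiltonian cycles.
For each such Hamiltonian cycle H, let X_H = 1 if all 15 edges of H are present in G. Then P[X_H = 1] = p^{15} = (14/15)^{15} = 155568095557812224/437893890380859375.
Summing the indicators: E[X] = Σ_H E[X_H] = 43589145600 · p^{15} = 43589145600 · 155568095557812224/437893890380859375 = 1116227221067356419653632/72081298828125.
Numerically: E[X] ≈ 1.549e+10.

E[X] = 43589145600 · (14/15)^{15} = 1116227221067356419653632/72081298828125 ≈ 1.549e+10.


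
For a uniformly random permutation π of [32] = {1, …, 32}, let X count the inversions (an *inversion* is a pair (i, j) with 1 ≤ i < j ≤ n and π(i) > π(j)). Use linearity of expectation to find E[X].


Write X = Σ X_I over the C(32, 2) = 496 pairs i < j, with X_I the indicator of one inversion.
There are 496 indicators.
For each fixed pair i < j, the values π(i) and π(j) are two distinct elements of {1, …, 32} in uniformly random order; by symmetry P[π(i) > π(j)] = 1/2.
By linearity: E[X] = 496 · (1/2) = C(32, 2) · (1/2) = 496/2 = 248 ≈ 248.000.

E[X] = 248 = 248.000.


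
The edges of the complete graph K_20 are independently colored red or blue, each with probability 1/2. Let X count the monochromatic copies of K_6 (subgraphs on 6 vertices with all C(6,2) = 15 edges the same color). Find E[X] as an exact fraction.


Let X = Σ_S X_S over the C(20, 6) = 38760 subsets S of size 6, where X_S = 1 if the K_6 on S is monochromatic.
For a fixed S, the K_6 on S has C(6, 2) = 15 edges. P[all 15 edges red] = (1/2)^15, and likewise for blue, so P[monochromatic] = 2·(1/2)^15 = 2^{1 − 15} = 1/16384.
Summing: E[X] = C(20, 6) · 2^{1 − 15} = 38760 · 1/16384 = 4845/2048.
Numerically: E[X] ≈ 2.36572.

E[X] = C(20,6)·2^(1−C(6,2)) = 4845/2048 ≈ 2.36572.


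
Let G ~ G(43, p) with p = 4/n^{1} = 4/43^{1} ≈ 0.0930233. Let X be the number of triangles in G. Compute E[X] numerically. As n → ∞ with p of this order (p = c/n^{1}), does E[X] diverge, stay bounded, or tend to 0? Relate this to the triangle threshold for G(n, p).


Number of potential triangles: C(43, 3) = 12341.
Each occurs with probability p³ ≈ (0.0930233)³ ≈ 8.04960570e-04.
By linearity: E[X] = C(43, 3)·p³ ≈ 12341 · 8.04960570e-04 ≈ 9.934018.
Here α = 1, so p = 4/n is exactly at the triangle threshold p ~ 1/n. Asymptotically E[X] → c³/6 = 4³/6 = 32/3 ≈ 10.666667, a bounded constant. In this regime the triangle count is asymptotically Poisson(c³/6).

E[X] ≈ 9.934018; in regime p = Θ(1/n^{1}) E[X] stays bounded (at the triangle threshold p ~ 1/n).


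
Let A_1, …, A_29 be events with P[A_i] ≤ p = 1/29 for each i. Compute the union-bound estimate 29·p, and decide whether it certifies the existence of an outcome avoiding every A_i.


Union bound: P[∪_{i=1}^{29} A_i] ≤ Σ_i P[A_i] ≤ 29·p = 29·(1/29) = 1.
Numerically: 1 ≈ 1.00000.
Is 1 < 1? NO.
Since the bound 1 is ≥ 1, the union bound is uninformative here; it does NOT by itself certify existence.

29·p = 1 ≈ 1.00000; existence NOT certified by the union bound.


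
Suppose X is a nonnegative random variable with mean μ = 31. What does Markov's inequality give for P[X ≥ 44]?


μ = E[X] = 31, a = 44.
Markov: P[X ≥ 44] ≤ μ/a = (31)/44 = 31/44.
Numerically: ≈ 0.705.
(Since a = 44 > μ = 31.000, the bound 31/44 is < 1 and informative.)

P[X ≥ 44] ≤ 31/44 ≈ 0.705.


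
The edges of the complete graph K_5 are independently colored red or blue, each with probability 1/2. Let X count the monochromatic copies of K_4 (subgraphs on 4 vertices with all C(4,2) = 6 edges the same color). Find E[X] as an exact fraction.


Let X = Σ_S X_S over the C(5, 4) = 5 subsets S of size 4, where X_S = 1 if the K_4 on S is monochromatic.
For a fixed S, the K_4 on S has C(4, 2) = 6 edges. P[all 6 edges red] = (1/2)^6, and likewise for blue, so P[monochromatic] = 2·(1/2)^6 = 2^{1 − 6} = 1/32.
Summing: E[X] = C(5, 4) · 2^{1 − 6} = 5 · 1/32 = 5/32.
Numerically: E[X] ≈ 0.1562.

E[X] = C(5,4)·2^(1−C(4,2)) = 5/32 ≈ 0.1562.


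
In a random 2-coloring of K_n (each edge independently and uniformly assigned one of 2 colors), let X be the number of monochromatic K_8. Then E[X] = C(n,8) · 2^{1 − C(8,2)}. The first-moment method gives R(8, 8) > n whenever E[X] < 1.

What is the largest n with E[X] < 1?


We need C(n, 8) · 2^{1 − 28} < 1, i.e. C(n, 8) < 2^{28 − 1} = 134217728.
Check values of n near the boundary:
  n = 38: C(38, 8) = 48903492; 48903492 < 134217728? YES
  n = 39: C(39, 8) = 61523748; 61523748 < 134217728? YES
  n = 40: C(40, 8) = 76904685; 76904685 < 134217728? YES
  n = 41: C(41, 8) = 95548245; 95548245 < 134217728? YES
  n = 42: C(42, 8) = 118030185; 118030185 < 134217728? YES
  n = 43: C(43, 8) = 145008513; 145008513 < 134217728? NO
The largest n with C(n, 8) < 134217728 is n = 42 (where E[X] = 118030185/134217728 ≈ 0.8793934). Hence R(8, 8) > 42, i.e. R(8, 8) ≥ 43.

Largest n = 42; hence R(8, 8) > 42.


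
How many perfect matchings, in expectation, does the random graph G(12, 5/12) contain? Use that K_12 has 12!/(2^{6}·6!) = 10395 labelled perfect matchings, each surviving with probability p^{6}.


K_12 has 12!/(2^{6}·6!) = 10395 labelled perfect matchings.
For each such perfect matching H, let X_H = 1 if all 6 edges of H are present in G. Then P[X_H = 1] = p^{6} = (5/12)^{6} = 15625/2985984.
By linearity: E[X] = Σ_H E[X_H] = 10395 · p^{6} = 10395 · 15625/2985984 = 6015625/110592.
Numerically: E[X] ≈ 54.395.

E[X] = 10395 · (5/12)^{6} = 6015625/110592 ≈ 54.395.


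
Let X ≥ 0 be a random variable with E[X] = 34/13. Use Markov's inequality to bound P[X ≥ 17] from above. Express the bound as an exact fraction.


μ = E[X] = 34/13, a = 17.
Markov: P[X ≥ 17] ≤ μ/a = (34/13)/17 = 2/13.
Numerically: ≈ 0.153846.
(Since a = 17 > μ = 2.615385, the bound 2/13 is < 1 and informative.)

P[X ≥ 17] ≤ 2/13 ≈ 0.153846.


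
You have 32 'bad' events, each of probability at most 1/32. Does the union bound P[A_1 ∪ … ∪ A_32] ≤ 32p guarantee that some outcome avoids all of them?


Union bound: P[∪_{i=1}^{32} A_i] ≤ Σ_i P[A_i] ≤ 32·p = 32·(1/32) = 1.
Numerically: 1 ≈ 1.000000.
Is 1 < 1? NO.
Since the bound 1 is ≥ 1, the union bound is uninformative here; it does NOT by itself certify existence.

32·p = 1 ≈ 1.000000; existence NOT certified by the union bound.


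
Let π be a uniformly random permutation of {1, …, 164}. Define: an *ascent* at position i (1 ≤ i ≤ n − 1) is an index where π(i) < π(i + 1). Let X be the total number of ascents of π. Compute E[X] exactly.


Write X = Σ X_I over i = 1, …, 163, with X_I the indicator of one ascent.
There are 163 indicators.
For each fixed i, the pair (π(i), π(i+1)) is a uniformly random ordered pair of distinct values from {1, …, 164}; by symmetry P[π(i) < π(i+1)] = 1/2.
By linearity: E[X] = 163 · (1/2) = (164 − 1) · (1/2) = 163/2 ≈ 81.500000.

E[X] = 163/2 = 81.500000.


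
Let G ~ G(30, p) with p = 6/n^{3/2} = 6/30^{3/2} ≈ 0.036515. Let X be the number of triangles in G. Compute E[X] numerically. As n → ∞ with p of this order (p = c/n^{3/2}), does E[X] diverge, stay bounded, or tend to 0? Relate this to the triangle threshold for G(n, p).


Number of potential triangles: C(30, 3) = 4060.
Each occurs with probability p³ ≈ (0.036515)³ ≈ 4.8686450e-05.
By linearity: E[X] = C(30, 3)·p³ ≈ 4060 · 4.8686450e-05 ≈ 0.19767.
Since α = 3/2 > 1, p = c/n^{3/2} = o(1/n) is below the triangle threshold p ~ 1/n. Asymptotically E[X] ~ (c³/6)·n^{3(1−α)} = (6³/6)·n^{-1.5} → 0, so by Markov's inequality G has no triangles w.h.p.

E[X] ≈ 0.19767; in regime p = Θ(1/n^{3/2}) E[X] tends to 0 (below the triangle threshold p ~ 1/n).


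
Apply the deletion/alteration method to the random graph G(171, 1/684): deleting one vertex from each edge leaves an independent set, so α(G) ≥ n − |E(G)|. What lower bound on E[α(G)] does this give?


E[|E(G)|] = C(171, 2)·p = 14535 · (1/684) = 85/4.
E[α(G)] ≥ n − E[|E(G)|] = 171 − 85/4 = 599/4.
Numerically: ≈ 149.7500.
(This is only a lower bound; the true E[α(G)] may be larger.)

E[α(G)] ≥ 599/4 ≈ 149.7500.


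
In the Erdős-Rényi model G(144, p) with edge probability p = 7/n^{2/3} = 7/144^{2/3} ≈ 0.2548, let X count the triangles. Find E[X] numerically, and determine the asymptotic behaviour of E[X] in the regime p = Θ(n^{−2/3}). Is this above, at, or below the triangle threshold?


Number of potential triangles: C(144, 3) = 487344.
Each occurs with probability p³ ≈ (0.2548)³ ≈ 1.654128e-02.
By linearity: E[X] = C(144, 3)·p³ ≈ 487344 · 1.654128e-02 ≈ 8061.2940.
Since α = 2/3 < 1, p = c/n^{2/3} ≫ 1/n is above the triangle threshold p ~ 1/n. Asymptotically E[X] ~ (c³/6)·n^{3(1−α)} = (7³/6)·n^{1} → ∞; triangles are abundant w.h.p.

E[X] ≈ 8061.2940; in regime p = Θ(1/n^{2/3}) E[X] diverges (above the triangle threshold p ~ 1/n).
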